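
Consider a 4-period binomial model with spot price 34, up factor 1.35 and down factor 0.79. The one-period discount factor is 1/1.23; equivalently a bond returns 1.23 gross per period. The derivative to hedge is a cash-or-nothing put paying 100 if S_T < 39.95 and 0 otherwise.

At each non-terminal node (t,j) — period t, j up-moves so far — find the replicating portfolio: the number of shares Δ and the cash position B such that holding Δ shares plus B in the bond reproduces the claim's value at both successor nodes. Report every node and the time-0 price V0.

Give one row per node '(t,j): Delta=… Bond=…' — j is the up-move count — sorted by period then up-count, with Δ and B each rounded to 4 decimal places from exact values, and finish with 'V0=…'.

(0,0): Delta=-1.1201 Bond=46.9580
(1,0): Delta=-2.7128 Bond=100.5392
(1,1): Delta=-0.8659 Bond=46.0909
(2,0): Delta=0.0000 Bond=66.0982
(2,1): Delta=-3.1458 Bond=139.3627
(2,2): Delta=-0.5021 Bond=34.1451
(3,0): Delta=0.0000 Bond=81.3008
(3,1): Delta=0.0000 Bond=81.3008
(3,2): Delta=-3.6479 Bond=195.9930
(3,3): Delta=0.0000 Bond=0.0000
V0=8.8742

Under the risk-neutral measure, an up-move has probability p* = (R−d)/(u−d) = 0.7857 and values discount at R = 1.23.
Terminal payoffs: V(4,0)=100.0000, V(4,1)=100.0000, V(4,2)=100.0000, V(4,3)=0.0000, V(4,4)=0.0000
Node (3,0) S=16.7633: V=(p*·100.0000+(1−p*)·100.0000)/1.23=81.3008; Δ=(100.0000−100.0000)/(22.6305−13.2430)=0.0000; B=V−Δ·S=81.3008
Node (3,1) S=28.6462: V=(p*·100.0000+(1−p*)·100.0000)/1.23=81.3008; Δ=(100.0000−100.0000)/(38.6724−22.6305)=0.0000; B=V−Δ·S=81.3008
Node (3,2) S=48.9524: V=(p*·0.0000+(1−p*)·100.0000)/1.23=17.4216; Δ=(0.0000−100.0000)/(66.0857−38.6724)=-3.6479; B=V−Δ·S=195.9930
Node (3,3) S=83.6528: V=(p*·0.0000+(1−p*)·0.0000)/1.23=0.0000; Δ=(0.0000−0.0000)/(112.9312−66.0857)=0.0000; B=V−Δ·S=0.0000
Node (2,0) S=21.2194: V=(p*·81.3008+(1−p*)·81.3008)/1.23=66.0982; Δ=(81.3008−81.3008)/(28.6462−16.7633)=0.0000; B=V−Δ·S=66.0982
Node (2,1) S=36.2610: V=(p*·17.4216+(1−p*)·81.3008)/1.23=25.2927; Δ=(17.4216−81.3008)/(48.9524−28.6462)=-3.1458; B=V−Δ·S=139.3627
Node (2,2) S=61.9650: V=(p*·0.0000+(1−p*)·17.4216)/1.23=3.0351; Δ=(0.0000−17.4216)/(83.6528−48.9524)=-0.5021; B=V−Δ·S=34.1451
Node (1,0) S=26.8600: V=(p*·25.2927+(1−p*)·66.0982)/1.23=27.6721; Δ=(25.2927−66.0982)/(36.2610−21.2194)=-2.7128; B=V−Δ·S=100.5392
Node (1,1) S=45.9000: V=(p*·3.0351+(1−p*)·25.2927)/1.23=6.3452; Δ=(3.0351−25.2927)/(61.9650−36.2610)=-0.8659; B=V−Δ·S=46.0909
Node (0,0) S=34.0000: V=(p*·6.3452+(1−p*)·27.6721)/1.23=8.8742; Δ=(6.3452−27.6721)/(45.9000−26.8600)=-1.1201; B=V−Δ·S=46.9580
Each (Δ,B) replicates both successor values, so the strategy is self-financing and V0 is arbitrage-free.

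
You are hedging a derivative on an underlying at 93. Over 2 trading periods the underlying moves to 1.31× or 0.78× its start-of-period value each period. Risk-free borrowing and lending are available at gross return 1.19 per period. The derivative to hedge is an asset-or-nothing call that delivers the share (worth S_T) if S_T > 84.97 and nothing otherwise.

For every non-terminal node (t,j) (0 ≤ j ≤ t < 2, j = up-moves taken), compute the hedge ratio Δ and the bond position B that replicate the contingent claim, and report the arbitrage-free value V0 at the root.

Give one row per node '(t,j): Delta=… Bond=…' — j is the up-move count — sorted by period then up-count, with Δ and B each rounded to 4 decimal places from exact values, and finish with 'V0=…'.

The replicating-portfolio and risk-neutral prices coincide; use p* = (1.19−0.78)/(1.31−0.78) = 0.7736 for the latter.
At expiry t=2: V(2,0)=0.0000, V(2,1)=95.0274, V(2,2)=159.5973
(1,0): S=72.5400. Δ = (V_up−V_dn)/(S_up−S_dn) = (95.0274−0.0000)/(95.0274−56.5812) = 2.4717. V = [p*·95.0274 + (1−p*)·0.0000]/1.19 = 61.7746. B = V − Δ·S = -117.5224.
(1,1): S=121.8300. Δ = (V_up−V_dn)/(S_up−S_dn) = (159.5973−95.0274)/(159.5973−95.0274) = 1.0000. V = [p*·159.5973 + (1−p*)·95.0274]/1.19 = 121.8300. B = V − Δ·S = 0.0000.
(0,0): S=93.0000. Δ = (V_up−V_dn)/(S_up−S_dn) = (121.8300−61.7746)/(121.8300−72.5400) = 1.2184. V = [p*·121.8300 + (1−p*)·61.7746]/1.19 = 90.9517. B = V − Δ·S = -22.3604.
Check: Δ(0,0)·S0 + B(0,0) = 90.9517 = V0.

(0,0): Delta=1.2184 Bond=-22.3604
(1,0): Delta=2.4717 Bond=-117.5224
(1,1): Delta=1.0000 Bond=0.0000
V0=90.9517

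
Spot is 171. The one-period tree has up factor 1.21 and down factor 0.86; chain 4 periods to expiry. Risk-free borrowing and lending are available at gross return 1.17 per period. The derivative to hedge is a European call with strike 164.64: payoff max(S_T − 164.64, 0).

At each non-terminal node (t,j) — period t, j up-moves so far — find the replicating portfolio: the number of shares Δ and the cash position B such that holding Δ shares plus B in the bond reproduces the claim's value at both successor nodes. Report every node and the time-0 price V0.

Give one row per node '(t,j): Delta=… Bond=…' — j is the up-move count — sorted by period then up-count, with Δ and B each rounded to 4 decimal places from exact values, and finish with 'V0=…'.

Since d<R<u, set p* = (R−d)/(u−d) = 0.8857; price each node as the discounted p*-expectation of its children.
Terminal payoffs: V(4,0)=0.0000, V(4,1)=0.0000, V(4,2)=20.5271, V(4,3)=95.8858, V(4,4)=201.9137
Node (3,0) S=108.7656: V=(p*·0.0000+(1−p*)·0.0000)/1.17=0.0000; Δ=(0.0000−0.0000)/(131.6063−93.5384)=0.0000; B=V−Δ·S=0.0000
Node (3,1) S=153.0306: V=(p*·20.5271+(1−p*)·0.0000)/1.17=15.5394; Δ=(20.5271−0.0000)/(185.1671−131.6063)=0.3832; B=V−Δ·S=-43.1094
Node (3,2) S=215.3105: V=(p*·95.8858+(1−p*)·20.5271)/1.17=74.5926; Δ=(95.8858−20.5271)/(260.5258−185.1671)=1.0000; B=V−Δ·S=-140.7179
Node (3,3) S=302.9369: V=(p*·201.9137+(1−p*)·95.8858)/1.17=162.2190; Δ=(201.9137−95.8858)/(366.5537−260.5258)=1.0000; B=V−Δ·S=-140.7179
Node (2,0) S=126.4716: V=(p*·15.5394+(1−p*)·0.0000)/1.17=11.7637; Δ=(15.5394−0.0000)/(153.0306−108.7656)=0.3511; B=V−Δ·S=-32.6347
Node (2,1) S=177.9426: V=(p*·74.5926+(1−p*)·15.5394)/1.17=57.9860; Δ=(74.5926−15.5394)/(215.3105−153.0306)=0.9482; B=V−Δ·S=-110.7373
Node (2,2) S=250.3611: V=(p*·162.2190+(1−p*)·74.5926)/1.17=130.0893; Δ=(162.2190−74.5926)/(302.9369−215.3105)=1.0000; B=V−Δ·S=-120.2718
Node (1,0) S=147.0600: V=(p*·57.9860+(1−p*)·11.7637)/1.17=45.0457; Δ=(57.9860−11.7637)/(177.9426−126.4716)=0.8980; B=V−Δ·S=-87.0182
Node (1,1) S=206.9100: V=(p*·130.0893+(1−p*)·57.9860)/1.17=104.1444; Δ=(130.0893−57.9860)/(250.3611−177.9426)=0.9956; B=V−Δ·S=-101.8650
Node (0,0) S=171.0000: V=(p*·104.1444+(1−p*)·45.0457)/1.17=83.2396; Δ=(104.1444−45.0457)/(206.9100−147.0600)=0.9874; B=V−Δ·S=-85.6139
Root portfolio cost Δ·171+B reproduces V0=83.2396.

(0,0): Delta=0.9874 Bond=-85.6139
(1,0): Delta=0.8980 Bond=-87.0182
(1,1): Delta=0.9956 Bond=-101.8650
(2,0): Delta=0.3511 Bond=-32.6347
(2,1): Delta=0.9482 Bond=-110.7373
(2,2): Delta=1.0000 Bond=-120.2718
(3,0): Delta=0.0000 Bond=0.0000
(3,1): Delta=0.3832 Bond=-43.1094
(3,2): Delta=1.0000 Bond=-140.7179
(3,3): Delta=1.0000 Bond=-140.7179
V0=83.2396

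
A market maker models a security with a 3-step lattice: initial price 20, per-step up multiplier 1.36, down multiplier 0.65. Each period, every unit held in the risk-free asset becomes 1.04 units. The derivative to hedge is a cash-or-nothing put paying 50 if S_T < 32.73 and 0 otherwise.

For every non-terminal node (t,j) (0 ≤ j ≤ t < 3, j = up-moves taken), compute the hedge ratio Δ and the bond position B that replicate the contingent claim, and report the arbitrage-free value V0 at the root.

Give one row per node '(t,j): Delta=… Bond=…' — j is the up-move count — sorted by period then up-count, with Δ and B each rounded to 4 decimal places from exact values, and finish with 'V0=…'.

Since d<R<u, set p* = (R−d)/(u−d) = 0.5493; price each node as the discounted p*-expectation of its children.
Payoff layer (t=3): V(3,0)=50.0000, V(3,1)=50.0000, V(3,2)=50.0000, V(3,3)=0.0000
  t=2,j=0: stock 8.4500 → up 11.4920 (V=50.0000), down 5.4925 (V=50.0000). Price 48.0769; hedge Δ=0.0000, bond B=48.0769.
  t=2,j=1: stock 17.6800 → up 24.0448 (V=50.0000), down 11.4920 (V=50.0000). Price 48.0769; hedge Δ=0.0000, bond B=48.0769.
  t=2,j=2: stock 36.9920 → up 50.3091 (V=0.0000), down 24.0448 (V=50.0000). Price 21.6685; hedge Δ=-1.9037, bond B=92.0910.
  t=1,j=0: stock 13.0000 → up 17.6800 (V=48.0769), down 8.4500 (V=48.0769). Price 46.2278; hedge Δ=0.0000, bond B=46.2278.
  t=1,j=1: stock 27.2000 → up 36.9920 (V=21.6685), down 17.6800 (V=48.0769). Price 32.2797; hedge Δ=-1.3675, bond B=69.4747.
  t=0,j=0: stock 20.0000 → up 27.2000 (V=32.2797), down 13.0000 (V=46.2278). Price 37.0829; hedge Δ=-0.9823, bond B=56.7281.
Check: Δ(0,0)·S0 + B(0,0) = 37.0829 = V0.

(0,0): Delta=-0.9823 Bond=56.7281
(1,0): Delta=0.0000 Bond=46.2278
(1,1): Delta=-1.3675 Bond=69.4747
(2,0): Delta=0.0000 Bond=48.0769
(2,1): Delta=0.0000 Bond=48.0769
(2,2): Delta=-1.9037 Bond=92.0910
V0=37.0829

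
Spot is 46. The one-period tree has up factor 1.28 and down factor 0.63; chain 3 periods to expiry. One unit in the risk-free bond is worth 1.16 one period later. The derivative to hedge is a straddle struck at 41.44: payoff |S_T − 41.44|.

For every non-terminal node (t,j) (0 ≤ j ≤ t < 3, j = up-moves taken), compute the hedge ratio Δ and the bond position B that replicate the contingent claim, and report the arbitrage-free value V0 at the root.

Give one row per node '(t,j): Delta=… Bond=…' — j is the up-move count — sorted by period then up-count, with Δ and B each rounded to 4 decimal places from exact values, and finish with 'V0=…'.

(0,0): Delta=0.7095 Bond=-11.0119
(1,0): Delta=-0.5492 Bond=23.7009
(1,1): Delta=0.8497 Bond=-21.0322
(2,0): Delta=-1.0000 Bond=35.7241
(2,1): Delta=-0.4989 Bond=25.6294
(2,2): Delta=1.0000 Bond=-35.7241
V0=21.6229

The replicating-portfolio and risk-neutral prices coincide; use p* = (1.16−0.63)/(1.28−0.63) = 0.8154 for the latter.
At expiry t=3: V(3,0)=29.9378, V(3,1)=18.0705, V(3,2)=6.0408, V(3,3)=55.0290
Node (2,0) S=18.2574: V=(p*·18.0705+(1−p*)·29.9378)/1.16=17.4667; Δ=(18.0705−29.9378)/(23.3695−11.5022)=-1.0000; B=V−Δ·S=35.7241
Node (2,1) S=37.0944: V=(p*·6.0408+(1−p*)·18.0705)/1.16=7.1222; Δ=(6.0408−18.0705)/(47.4808−23.3695)=-0.4989; B=V−Δ·S=25.6294
Node (2,2) S=75.3664: V=(p*·55.0290+(1−p*)·6.0408)/1.16=39.6423; Δ=(55.0290−6.0408)/(96.4690−47.4808)=1.0000; B=V−Δ·S=-35.7241
Node (1,0) S=28.9800: V=(p*·7.1222+(1−p*)·17.4667)/1.16=7.7861; Δ=(7.1222−17.4667)/(37.0944−18.2574)=-0.5492; B=V−Δ·S=23.7009
Node (1,1) S=58.8800: V=(p*·39.6423+(1−p*)·7.1222)/1.16=28.9987; Δ=(39.6423−7.1222)/(75.3664−37.0944)=0.8497; B=V−Δ·S=-21.0322
Node (0,0) S=46.0000: V=(p*·28.9987+(1−p*)·7.7861)/1.16=21.6229; Δ=(28.9987−7.7861)/(58.8800−28.9800)=0.7095; B=V−Δ·S=-11.0119
Root portfolio cost Δ·46+B reproduces V0=21.6229.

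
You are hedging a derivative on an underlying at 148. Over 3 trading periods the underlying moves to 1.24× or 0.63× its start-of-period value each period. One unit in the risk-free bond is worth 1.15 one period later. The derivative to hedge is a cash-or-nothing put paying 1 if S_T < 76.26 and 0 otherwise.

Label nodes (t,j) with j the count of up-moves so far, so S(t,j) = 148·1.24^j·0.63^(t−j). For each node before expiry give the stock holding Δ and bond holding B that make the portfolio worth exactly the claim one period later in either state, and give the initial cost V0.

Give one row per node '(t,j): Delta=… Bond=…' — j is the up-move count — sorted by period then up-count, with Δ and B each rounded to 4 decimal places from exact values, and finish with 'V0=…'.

Under the risk-neutral measure, an up-move has probability p* = (R−d)/(u−d) = 0.8525 and values discount at R = 1.15.
Terminal payoffs: V(3,0)=1.0000, V(3,1)=1.0000, V(3,2)=0.0000, V(3,3)=0.0000
  t=2,j=0: stock 58.7412 → up 72.8391 (V=1.0000), down 37.0070 (V=1.0000). Price 0.8696; hedge Δ=0.0000, bond B=0.8696.
  t=2,j=1: stock 115.6176 → up 143.3658 (V=0.0000), down 72.8391 (V=1.0000). Price 0.1283; hedge Δ=-0.0142, bond B=1.7676.
  t=2,j=2: stock 227.5648 → up 282.1804 (V=0.0000), down 143.3658 (V=0.0000). Price 0.0000; hedge Δ=0.0000, bond B=0.0000.
  t=1,j=0: stock 93.2400 → up 115.6176 (V=0.1283), down 58.7412 (V=0.8696). Price 0.2067; hedge Δ=-0.0130, bond B=1.4219.
  t=1,j=1: stock 183.5200 → up 227.5648 (V=0.0000), down 115.6176 (V=0.1283). Price 0.0165; hedge Δ=-0.0011, bond B=0.2268.
  t=0,j=0: stock 148.0000 → up 183.5200 (V=0.0165), down 93.2400 (V=0.2067). Price 0.0387; hedge Δ=-0.0021, bond B=0.3505.
The time-0 hedge costs 0.0387, which is the no-arbitrage price.

(0,0): Delta=-0.0021 Bond=0.3505
(1,0): Delta=-0.0130 Bond=1.4219
(1,1): Delta=-0.0011 Bond=0.2268
(2,0): Delta=0.0000 Bond=0.8696
(2,1): Delta=-0.0142 Bond=1.7676
(2,2): Delta=0.0000 Bond=0.0000
V0=0.0387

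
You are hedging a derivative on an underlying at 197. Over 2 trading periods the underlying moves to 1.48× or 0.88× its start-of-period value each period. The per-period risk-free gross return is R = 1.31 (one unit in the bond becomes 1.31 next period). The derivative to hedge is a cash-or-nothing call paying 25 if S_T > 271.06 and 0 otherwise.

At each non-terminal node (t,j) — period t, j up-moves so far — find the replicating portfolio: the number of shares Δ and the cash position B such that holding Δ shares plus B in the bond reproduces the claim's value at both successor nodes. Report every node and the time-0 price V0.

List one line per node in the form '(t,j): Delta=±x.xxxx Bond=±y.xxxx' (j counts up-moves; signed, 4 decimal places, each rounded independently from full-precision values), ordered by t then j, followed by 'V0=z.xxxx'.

Risk-neutral probability p* = (R−d)/(u−d) = (1.31−0.88)/(1.48−0.88) = 0.7167.
At expiry t=2: V(2,0)=0.0000, V(2,1)=0.0000, V(2,2)=25.0000
  t=1,j=0: stock 173.3600 → up 256.5728 (V=0.0000), down 152.5568 (V=0.0000). Price 0.0000; hedge Δ=0.0000, bond B=0.0000.
  t=1,j=1: stock 291.5600 → up 431.5088 (V=25.0000), down 256.5728 (V=0.0000). Price 13.6768; hedge Δ=0.1429, bond B=-27.9898.
  t=0,j=0: stock 197.0000 → up 291.5600 (V=13.6768), down 173.3600 (V=0.0000). Price 7.4822; hedge Δ=0.1157, bond B=-15.3125.
Self-financing check: at every node Δ·S+B equals the discounted successor values.

(0,0): Delta=0.1157 Bond=-15.3125
(1,0): Delta=0.0000 Bond=0.0000
(1,1): Delta=0.1429 Bond=-27.9898
V0=7.4822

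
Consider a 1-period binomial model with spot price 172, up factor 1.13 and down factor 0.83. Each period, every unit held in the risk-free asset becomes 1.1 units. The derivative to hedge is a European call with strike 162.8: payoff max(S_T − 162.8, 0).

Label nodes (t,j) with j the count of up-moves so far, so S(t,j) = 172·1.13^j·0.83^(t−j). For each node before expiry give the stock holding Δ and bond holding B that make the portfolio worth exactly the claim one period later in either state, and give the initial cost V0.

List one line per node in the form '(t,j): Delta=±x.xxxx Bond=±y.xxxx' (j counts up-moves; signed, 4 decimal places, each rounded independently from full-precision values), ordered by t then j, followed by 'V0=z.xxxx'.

(0,0): Delta=0.6116 Bond=-79.3782
V0=25.8218

Since d<R<u, set p* = (R−d)/(u−d) = 0.9000; price each node as the discounted p*-expectation of its children.
Payoff layer (t=1): V(1,0)=0.0000, V(1,1)=31.5600
  t=0,j=0: stock 172.0000 → up 194.3600 (V=31.5600), down 142.7600 (V=0.0000). Price 25.8218; hedge Δ=0.6116, bond B=-79.3782.
Root portfolio cost Δ·172+B reproduces V0=25.8218.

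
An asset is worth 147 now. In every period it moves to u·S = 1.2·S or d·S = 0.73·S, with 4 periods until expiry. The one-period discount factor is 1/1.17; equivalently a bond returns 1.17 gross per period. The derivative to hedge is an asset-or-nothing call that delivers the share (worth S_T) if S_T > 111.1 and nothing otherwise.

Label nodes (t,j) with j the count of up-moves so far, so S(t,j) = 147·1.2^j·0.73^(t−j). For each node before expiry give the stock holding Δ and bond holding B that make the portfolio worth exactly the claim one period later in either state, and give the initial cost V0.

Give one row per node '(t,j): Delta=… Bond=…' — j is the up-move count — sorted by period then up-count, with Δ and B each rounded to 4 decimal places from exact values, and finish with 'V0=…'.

Risk-neutral probability p* = (R−d)/(u−d) = (1.17−0.73)/(1.2−0.73) = 0.9362.
Payoff layer (t=4): V(4,0)=0.0000, V(4,1)=0.0000, V(4,2)=112.8043, V(4,3)=185.4317, V(4,4)=304.8192
(3,0): S=57.1855. Δ = (V_up−V_dn)/(S_up−S_dn) = (0.0000−0.0000)/(68.6226−41.7454) = 0.0000. V = [p*·0.0000 + (1−p*)·0.0000]/1.17 = 0.0000. B = V − Δ·S = 0.0000.
(3,1): S=94.0036. Δ = (V_up−V_dn)/(S_up−S_dn) = (112.8043−0.0000)/(112.8043−68.6226) = 2.5532. V = [p*·112.8043 + (1−p*)·0.0000]/1.17 = 90.2598. B = V − Δ·S = -149.7493.
(3,2): S=154.5264. Δ = (V_up−V_dn)/(S_up−S_dn) = (185.4317−112.8043)/(185.4317−112.8043) = 1.0000. V = [p*·185.4317 + (1−p*)·112.8043]/1.17 = 154.5264. B = V − Δ·S = 0.0000.
(3,3): S=254.0160. Δ = (V_up−V_dn)/(S_up−S_dn) = (304.8192−185.4317)/(304.8192−185.4317) = 1.0000. V = [p*·304.8192 + (1−p*)·185.4317]/1.17 = 254.0160. B = V − Δ·S = 0.0000.
(2,0): S=78.3363. Δ = (V_up−V_dn)/(S_up−S_dn) = (90.2598−0.0000)/(94.0036−57.1855) = 2.4515. V = [p*·90.2598 + (1−p*)·0.0000]/1.17 = 72.2210. B = V − Δ·S = -119.8212.
(2,1): S=128.7720. Δ = (V_up−V_dn)/(S_up−S_dn) = (154.5264−90.2598)/(154.5264−94.0036) = 1.0619. V = [p*·154.5264 + (1−p*)·90.2598]/1.17 = 128.5678. B = V − Δ·S = -8.1696.
(2,2): S=211.6800. Δ = (V_up−V_dn)/(S_up−S_dn) = (254.0160−154.5264)/(254.0160−154.5264) = 1.0000. V = [p*·254.0160 + (1−p*)·154.5264]/1.17 = 211.6800. B = V − Δ·S = 0.0000.
(1,0): S=107.3100. Δ = (V_up−V_dn)/(S_up−S_dn) = (128.5678−72.2210)/(128.7720−78.3363) = 1.1172. V = [p*·128.5678 + (1−p*)·72.2210]/1.17 = 106.8130. B = V − Δ·S = -13.0738.
(1,1): S=176.4000. Δ = (V_up−V_dn)/(S_up−S_dn) = (211.6800−128.5678)/(211.6800−128.7720) = 1.0025. V = [p*·211.6800 + (1−p*)·128.5678]/1.17 = 176.3889. B = V − Δ·S = -0.4457.
(0,0): S=147.0000. Δ = (V_up−V_dn)/(S_up−S_dn) = (176.3889−106.8130)/(176.4000−107.3100) = 1.0070. V = [p*·176.3889 + (1−p*)·106.8130]/1.17 = 146.9640. B = V − Δ·S = -1.0699.
The time-0 hedge costs 146.9640, which is the no-arbitrage price.

(0,0): Delta=1.0070 Bond=-1.0699
(1,0): Delta=1.1172 Bond=-13.0738
(1,1): Delta=1.0025 Bond=-0.4457
(2,0): Delta=2.4515 Bond=-119.8212
(2,1): Delta=1.0619 Bond=-8.1696
(2,2): Delta=1.0000 Bond=0.0000
(3,0): Delta=0.0000 Bond=0.0000
(3,1): Delta=2.5532 Bond=-149.7493
(3,2): Delta=1.0000 Bond=0.0000
(3,3): Delta=1.0000 Bond=0.0000
V0=146.9640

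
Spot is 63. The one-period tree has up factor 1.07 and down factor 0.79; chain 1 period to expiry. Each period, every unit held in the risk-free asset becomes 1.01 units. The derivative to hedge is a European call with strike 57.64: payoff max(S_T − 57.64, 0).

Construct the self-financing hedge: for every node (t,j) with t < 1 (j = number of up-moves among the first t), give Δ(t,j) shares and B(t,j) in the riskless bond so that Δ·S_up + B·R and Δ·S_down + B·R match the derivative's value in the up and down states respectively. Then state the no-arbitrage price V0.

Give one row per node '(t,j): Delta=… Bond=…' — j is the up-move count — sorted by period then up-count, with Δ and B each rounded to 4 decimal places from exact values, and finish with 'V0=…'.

No-arbitrage ⇒ martingale measure with p* = (R−d)/(u−d) = 0.7857.
At expiry t=1: V(1,0)=0.0000, V(1,1)=9.7700
(0,0): S=63.0000. Δ = (V_up−V_dn)/(S_up−S_dn) = (9.7700−0.0000)/(67.4100−49.7700) = 0.5539. V = [p*·9.7700 + (1−p*)·0.0000]/1.01 = 7.6004. B = V − Δ·S = -27.2924.
Check: Δ(0,0)·S0 + B(0,0) = 7.6004 = V0.

(0,0): Delta=0.5539 Bond=-27.2924
V0=7.6004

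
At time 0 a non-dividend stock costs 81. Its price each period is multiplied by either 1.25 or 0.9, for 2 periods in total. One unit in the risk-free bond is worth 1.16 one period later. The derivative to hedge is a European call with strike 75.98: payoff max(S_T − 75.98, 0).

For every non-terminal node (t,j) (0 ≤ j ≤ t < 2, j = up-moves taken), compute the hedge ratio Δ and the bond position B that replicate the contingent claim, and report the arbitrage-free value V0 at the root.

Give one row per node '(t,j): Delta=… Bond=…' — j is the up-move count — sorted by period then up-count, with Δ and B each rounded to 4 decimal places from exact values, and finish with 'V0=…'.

(0,0): Delta=0.9189 Bond=-49.3880
(1,0): Delta=0.5936 Bond=-33.5727
(1,1): Delta=1.0000 Bond=-65.5000
V0=25.0441

Risk-neutral probability p* = (R−d)/(u−d) = (1.16−0.9)/(1.25−0.9) = 0.7429.
At expiry t=2: V(2,0)=0.0000, V(2,1)=15.1450, V(2,2)=50.5825
Node (1,0) S=72.9000: V=(p*·15.1450+(1−p*)·0.0000)/1.16=9.6988; Δ=(15.1450−0.0000)/(91.1250−65.6100)=0.5936; B=V−Δ·S=-33.5727
Node (1,1) S=101.2500: V=(p*·50.5825+(1−p*)·15.1450)/1.16=35.7500; Δ=(50.5825−15.1450)/(126.5625−91.1250)=1.0000; B=V−Δ·S=-65.5000
Node (0,0) S=81.0000: V=(p*·35.7500+(1−p*)·9.6988)/1.16=25.0441; Δ=(35.7500−9.6988)/(101.2500−72.9000)=0.9189; B=V−Δ·S=-49.3880
Root portfolio cost Δ·81+B reproduces V0=25.0441.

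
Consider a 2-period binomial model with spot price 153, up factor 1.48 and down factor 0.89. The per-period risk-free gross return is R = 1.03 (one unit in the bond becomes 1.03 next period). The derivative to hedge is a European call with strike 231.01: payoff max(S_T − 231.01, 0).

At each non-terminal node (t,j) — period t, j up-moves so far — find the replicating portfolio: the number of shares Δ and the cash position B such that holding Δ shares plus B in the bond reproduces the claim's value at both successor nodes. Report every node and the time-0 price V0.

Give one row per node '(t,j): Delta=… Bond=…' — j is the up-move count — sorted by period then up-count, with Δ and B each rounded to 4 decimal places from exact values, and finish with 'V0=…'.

No-arbitrage ⇒ martingale measure with p* = (R−d)/(u−d) = 0.2373.
Terminal payoffs: V(2,0)=0.0000, V(2,1)=0.0000, V(2,2)=104.1212
Node (1,0) S=136.1700: V=(p*·0.0000+(1−p*)·0.0000)/1.03=0.0000; Δ=(0.0000−0.0000)/(201.5316−121.1913)=0.0000; B=V−Δ·S=0.0000
Node (1,1) S=226.4400: V=(p*·104.1212+(1−p*)·0.0000)/1.03=23.9871; Δ=(104.1212−0.0000)/(335.1312−201.5316)=0.7794; B=V−Δ·S=-152.4895
Node (0,0) S=153.0000: V=(p*·23.9871+(1−p*)·0.0000)/1.03=5.5261; Δ=(23.9871−0.0000)/(226.4400−136.1700)=0.2657; B=V−Δ·S=-35.1300
Self-financing check: at every node Δ·S+B equals the discounted successor values.

(0,0): Delta=0.2657 Bond=-35.1300
(1,0): Delta=0.0000 Bond=0.0000
(1,1): Delta=0.7794 Bond=-152.4895
V0=5.5261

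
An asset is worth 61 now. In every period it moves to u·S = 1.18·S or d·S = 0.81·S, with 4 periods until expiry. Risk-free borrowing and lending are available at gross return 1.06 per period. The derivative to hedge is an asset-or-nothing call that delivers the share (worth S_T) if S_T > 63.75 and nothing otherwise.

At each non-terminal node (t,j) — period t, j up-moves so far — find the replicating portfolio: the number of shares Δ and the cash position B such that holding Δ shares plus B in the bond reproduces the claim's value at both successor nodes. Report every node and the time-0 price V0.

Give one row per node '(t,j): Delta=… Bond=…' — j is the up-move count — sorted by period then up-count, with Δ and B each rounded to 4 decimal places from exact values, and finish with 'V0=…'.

(0,0): Delta=1.7670 Bond=-62.5314
(1,0): Delta=1.8043 Bond=-68.1245
(1,1): Delta=1.7548 Bond=-65.3995
(2,0): Delta=0.0000 Bond=0.0000
(2,1): Delta=2.3988 Bond=-106.8737
(2,2): Delta=1.5426 Bond=-51.2994
(3,0): Delta=0.0000 Bond=0.0000
(3,1): Delta=0.0000 Bond=0.0000
(3,2): Delta=3.1892 Bond=-167.6634
(3,3): Delta=1.0000 Bond=0.0000
V0=45.2579

The replicating-portfolio and risk-neutral prices coincide; use p* = (1.06−0.81)/(1.18−0.81) = 0.6757 for the latter.
Terminal payoffs: V(4,0)=0.0000, V(4,1)=0.0000, V(4,2)=0.0000, V(4,3)=81.1822, V(4,4)=118.2654
Node (3,0) S=32.4179: V=(p*·0.0000+(1−p*)·0.0000)/1.06=0.0000; Δ=(0.0000−0.0000)/(38.2531−26.2585)=0.0000; B=V−Δ·S=0.0000
Node (3,1) S=47.2261: V=(p*·0.0000+(1−p*)·0.0000)/1.06=0.0000; Δ=(0.0000−0.0000)/(55.7268−38.2531)=0.0000; B=V−Δ·S=0.0000
Node (3,2) S=68.7985: V=(p*·81.1822+(1−p*)·0.0000)/1.06=51.7480; Δ=(81.1822−0.0000)/(81.1822−55.7268)=3.1892; B=V−Δ·S=-167.6634
Node (3,3) S=100.2250: V=(p*·118.2654+(1−p*)·81.1822)/1.06=100.2250; Δ=(118.2654−81.1822)/(118.2654−81.1822)=1.0000; B=V−Δ·S=0.0000
Node (2,0) S=40.0221: V=(p*·0.0000+(1−p*)·0.0000)/1.06=0.0000; Δ=(0.0000−0.0000)/(47.2261−32.4179)=0.0000; B=V−Δ·S=0.0000
Node (2,1) S=58.3038: V=(p*·51.7480+(1−p*)·0.0000)/1.06=32.9857; Δ=(51.7480−0.0000)/(68.7985−47.2261)=2.3988; B=V−Δ·S=-106.8737
Node (2,2) S=84.9364: V=(p*·100.2250+(1−p*)·51.7480)/1.06=79.7195; Δ=(100.2250−51.7480)/(100.2250−68.7985)=1.5426; B=V−Δ·S=-51.2994
Node (1,0) S=49.4100: V=(p*·32.9857+(1−p*)·0.0000)/1.06=21.0261; Δ=(32.9857−0.0000)/(58.3038−40.0221)=1.8043; B=V−Δ·S=-68.1245
Node (1,1) S=71.9800: V=(p*·79.7195+(1−p*)·32.9857)/1.06=60.9081; Δ=(79.7195−32.9857)/(84.9364−58.3038)=1.7548; B=V−Δ·S=-65.3995
Node (0,0) S=61.0000: V=(p*·60.9081+(1−p*)·21.0261)/1.06=45.2579; Δ=(60.9081−21.0261)/(71.9800−49.4100)=1.7670; B=V−Δ·S=-62.5314
Root portfolio cost Δ·61+B reproduces V0=45.2579.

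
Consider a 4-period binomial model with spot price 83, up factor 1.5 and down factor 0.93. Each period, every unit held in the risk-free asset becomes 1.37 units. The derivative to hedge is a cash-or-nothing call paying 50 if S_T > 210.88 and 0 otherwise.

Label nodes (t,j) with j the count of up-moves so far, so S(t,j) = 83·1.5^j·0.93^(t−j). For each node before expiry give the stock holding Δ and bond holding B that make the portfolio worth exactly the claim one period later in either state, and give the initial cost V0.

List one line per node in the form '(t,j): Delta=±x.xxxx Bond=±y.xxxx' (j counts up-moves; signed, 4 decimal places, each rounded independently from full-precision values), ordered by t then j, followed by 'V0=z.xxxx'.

The replicating-portfolio and risk-neutral prices coincide; use p* = (1.37−0.93)/(1.5−0.93) = 0.7719 for the latter.
Terminal payoffs: V(4,0)=0.0000, V(4,1)=0.0000, V(4,2)=0.0000, V(4,3)=50.0000, V(4,4)=50.0000
Node (3,0) S=66.7616: V=(p*·0.0000+(1−p*)·0.0000)/1.37=0.0000; Δ=(0.0000−0.0000)/(100.1424−62.0883)=0.0000; B=V−Δ·S=0.0000
Node (3,1) S=107.6801: V=(p*·0.0000+(1−p*)·0.0000)/1.37=0.0000; Δ=(0.0000−0.0000)/(161.5201−100.1424)=0.0000; B=V−Δ·S=0.0000
Node (3,2) S=173.6775: V=(p*·50.0000+(1−p*)·0.0000)/1.37=28.1726; Δ=(50.0000−0.0000)/(260.5163−161.5201)=0.5051; B=V−Δ·S=-59.5467
Node (3,3) S=280.1250: V=(p*·50.0000+(1−p*)·50.0000)/1.37=36.4964; Δ=(50.0000−50.0000)/(420.1875−260.5163)=0.0000; B=V−Δ·S=36.4964
Node (2,0) S=71.7867: V=(p*·0.0000+(1−p*)·0.0000)/1.37=0.0000; Δ=(0.0000−0.0000)/(107.6801−66.7616)=0.0000; B=V−Δ·S=0.0000
Node (2,1) S=115.7850: V=(p*·28.1726+(1−p*)·0.0000)/1.37=15.8739; Δ=(28.1726−0.0000)/(173.6775−107.6801)=0.4269; B=V−Δ·S=-33.5517
Node (2,2) S=186.7500: V=(p*·36.4964+(1−p*)·28.1726)/1.37=25.2540; Δ=(36.4964−28.1726)/(280.1250−173.6775)=0.0782; B=V−Δ·S=10.6509
Node (1,0) S=77.1900: V=(p*·15.8739+(1−p*)·0.0000)/1.37=8.9442; Δ=(15.8739−0.0000)/(115.7850−71.7867)=0.3608; B=V−Δ·S=-18.9048
Node (1,1) S=124.5000: V=(p*·25.2540+(1−p*)·15.8739)/1.37=16.8720; Δ=(25.2540−15.8739)/(186.7500−115.7850)=0.1322; B=V−Δ·S=0.4158
Node (0,0) S=83.0000: V=(p*·16.8720+(1−p*)·8.9442)/1.37=10.9956; Δ=(16.8720−8.9442)/(124.5000−77.1900)=0.1676; B=V−Δ·S=-2.9129
Each (Δ,B) replicates both successor values, so the strategy is self-financing and V0 is arbitrage-free.

(0,0): Delta=0.1676 Bond=-2.9129
(1,0): Delta=0.3608 Bond=-18.9048
(1,1): Delta=0.1322 Bond=0.4158
(2,0): Delta=0.0000 Bond=0.0000
(2,1): Delta=0.4269 Bond=-33.5517
(2,2): Delta=0.0782 Bond=10.6509
(3,0): Delta=0.0000 Bond=0.0000
(3,1): Delta=0.0000 Bond=0.0000
(3,2): Delta=0.5051 Bond=-59.5467
(3,3): Delta=0.0000 Bond=36.4964
V0=10.9956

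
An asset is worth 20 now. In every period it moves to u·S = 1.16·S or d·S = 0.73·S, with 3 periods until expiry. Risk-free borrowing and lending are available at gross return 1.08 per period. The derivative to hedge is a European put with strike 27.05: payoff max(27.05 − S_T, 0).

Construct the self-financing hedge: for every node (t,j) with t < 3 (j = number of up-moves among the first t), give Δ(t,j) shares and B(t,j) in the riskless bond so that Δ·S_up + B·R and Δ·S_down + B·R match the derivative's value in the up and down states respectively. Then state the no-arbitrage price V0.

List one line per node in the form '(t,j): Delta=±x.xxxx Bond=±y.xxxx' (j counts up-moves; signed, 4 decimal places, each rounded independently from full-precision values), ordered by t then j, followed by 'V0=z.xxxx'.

(0,0): Delta=-0.7247 Bond=17.7518
(1,0): Delta=-1.0000 Bond=23.1910
(1,1): Delta=-0.6851 Bond=18.2533
(2,0): Delta=-1.0000 Bond=25.0463
(2,1): Delta=-1.0000 Bond=25.0463
(2,2): Delta=-0.6398 Bond=18.4947
V0=3.2574

The replicating-portfolio and risk-neutral prices coincide; use p* = (1.08−0.73)/(1.16−0.73) = 0.8140 for the latter.
Terminal values V(3,·): V(3,0)=19.2697, V(3,1)=14.6867, V(3,2)=7.4042, V(3,3)=0.0000
(2,0): S=10.6580. Δ = (V_up−V_dn)/(S_up−S_dn) = (14.6867−19.2697)/(12.3633−7.7803) = -1.0000. V = [p*·14.6867 + (1−p*)·19.2697]/1.08 = 14.3883. B = V − Δ·S = 25.0463.
(2,1): S=16.9360. Δ = (V_up−V_dn)/(S_up−S_dn) = (7.4042−14.6867)/(19.6458−12.3633) = -1.0000. V = [p*·7.4042 + (1−p*)·14.6867]/1.08 = 8.1103. B = V − Δ·S = 25.0463.
(2,2): S=26.9120. Δ = (V_up−V_dn)/(S_up−S_dn) = (0.0000−7.4042)/(31.2179−19.6458) = -0.6398. V = [p*·0.0000 + (1−p*)·7.4042]/1.08 = 1.2755. B = V − Δ·S = 18.4947.
(1,0): S=14.6000. Δ = (V_up−V_dn)/(S_up−S_dn) = (8.1103−14.3883)/(16.9360−10.6580) = -1.0000. V = [p*·8.1103 + (1−p*)·14.3883]/1.08 = 8.5910. B = V − Δ·S = 23.1910.
(1,1): S=23.2000. Δ = (V_up−V_dn)/(S_up−S_dn) = (1.2755−8.1103)/(26.9120−16.9360) = -0.6851. V = [p*·1.2755 + (1−p*)·8.1103]/1.08 = 2.3584. B = V − Δ·S = 18.2533.
(0,0): S=20.0000. Δ = (V_up−V_dn)/(S_up−S_dn) = (2.3584−8.5910)/(23.2000−14.6000) = -0.7247. V = [p*·2.3584 + (1−p*)·8.5910]/1.08 = 3.2574. B = V − Δ·S = 17.7518.
Self-financing check: at every node Δ·S+B equals the discounted successor values.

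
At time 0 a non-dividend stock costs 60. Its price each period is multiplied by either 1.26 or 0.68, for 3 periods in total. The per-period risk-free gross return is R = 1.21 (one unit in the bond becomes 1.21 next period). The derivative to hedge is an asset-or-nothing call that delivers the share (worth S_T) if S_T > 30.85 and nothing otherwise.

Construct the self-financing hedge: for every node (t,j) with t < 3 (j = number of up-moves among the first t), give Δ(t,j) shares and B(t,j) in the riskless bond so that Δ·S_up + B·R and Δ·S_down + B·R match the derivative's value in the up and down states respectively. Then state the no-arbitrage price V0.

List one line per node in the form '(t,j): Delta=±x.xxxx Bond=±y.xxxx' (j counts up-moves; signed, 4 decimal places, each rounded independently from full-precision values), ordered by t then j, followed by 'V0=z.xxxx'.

Under the risk-neutral measure, an up-move has probability p* = (R−d)/(u−d) = 0.9138 and values discount at R = 1.21.
At expiry t=3: V(3,0)=0.0000, V(3,1)=34.9574, V(3,2)=64.7741, V(3,3)=120.0226
  t=2,j=0: stock 27.7440 → up 34.9574 (V=34.9574), down 18.8659 (V=0.0000). Price 26.3999; hedge Δ=2.1724, bond B=-33.8716.
  t=2,j=1: stock 51.4080 → up 64.7741 (V=64.7741), down 34.9574 (V=34.9574). Price 51.4080; hedge Δ=1.0000, bond B=0.0000.
  t=2,j=2: stock 95.2560 → up 120.0226 (V=120.0226), down 64.7741 (V=64.7741). Price 95.2560; hedge Δ=1.0000, bond B=0.0000.
  t=1,j=0: stock 40.8000 → up 51.4080 (V=51.4080), down 27.7440 (V=26.3999). Price 40.7042; hedge Δ=1.0568, bond B=-2.4132.
  t=1,j=1: stock 75.6000 → up 95.2560 (V=95.2560), down 51.4080 (V=51.4080). Price 75.6000; hedge Δ=1.0000, bond B=0.0000.
  t=0,j=0: stock 60.0000 → up 75.6000 (V=75.6000), down 40.8000 (V=40.7042). Price 59.9932; hedge Δ=1.0028, bond B=-0.1719.
The time-0 hedge costs 59.9932, which is the no-arbitrage price.

(0,0): Delta=1.0028 Bond=-0.1719
(1,0): Delta=1.0568 Bond=-2.4132
(1,1): Delta=1.0000 Bond=0.0000
(2,0): Delta=2.1724 Bond=-33.8716
(2,1): Delta=1.0000 Bond=0.0000
(2,2): Delta=1.0000 Bond=0.0000
V0=59.9932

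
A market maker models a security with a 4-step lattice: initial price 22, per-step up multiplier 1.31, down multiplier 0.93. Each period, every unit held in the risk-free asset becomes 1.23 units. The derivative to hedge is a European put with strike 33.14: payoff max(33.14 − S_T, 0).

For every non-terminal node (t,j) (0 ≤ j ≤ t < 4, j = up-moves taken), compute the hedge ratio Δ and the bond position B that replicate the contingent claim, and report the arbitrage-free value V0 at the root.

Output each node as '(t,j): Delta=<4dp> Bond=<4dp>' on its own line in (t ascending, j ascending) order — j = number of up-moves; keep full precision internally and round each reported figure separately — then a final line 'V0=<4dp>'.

No-arbitrage ⇒ martingale measure with p* = (R−d)/(u−d) = 0.7895.
Payoff layer (t=4): V(4,0)=16.6829, V(4,1)=9.9584, V(4,2)=0.4864, V(4,3)=0.0000, V(4,4)=0.0000
Node (3,0) S=17.6959: V=(p*·9.9584+(1−p*)·16.6829)/1.23=9.2472; Δ=(9.9584−16.6829)/(23.1816−16.4571)=-1.0000; B=V−Δ·S=26.9431
Node (3,1) S=24.9264: V=(p*·0.4864+(1−p*)·9.9584)/1.23=2.0167; Δ=(0.4864−9.9584)/(32.6536−23.1816)=-1.0000; B=V−Δ·S=26.9431
Node (3,2) S=35.1114: V=(p*·0.0000+(1−p*)·0.4864)/1.23=0.0833; Δ=(0.0000−0.4864)/(45.9959−32.6536)=-0.0365; B=V−Δ·S=1.3632
Node (3,3) S=49.4580: V=(p*·0.0000+(1−p*)·0.0000)/1.23=0.0000; Δ=(0.0000−0.0000)/(64.7900−45.9959)=0.0000; B=V−Δ·S=0.0000
Node (2,0) S=19.0278: V=(p*·2.0167+(1−p*)·9.2472)/1.23=2.8772; Δ=(2.0167−9.2472)/(24.9264−17.6959)=-1.0000; B=V−Δ·S=21.9050
Node (2,1) S=26.8026: V=(p*·0.0833+(1−p*)·2.0167)/1.23=0.3986; Δ=(0.0833−2.0167)/(35.1114−24.9264)=-0.1898; B=V−Δ·S=5.4866
Node (2,2) S=37.7542: V=(p*·0.0000+(1−p*)·0.0833)/1.23=0.0142; Δ=(0.0000−0.0833)/(49.4580−35.1114)=-0.0058; B=V−Δ·S=0.2333
Node (1,0) S=20.4600: V=(p*·0.3986+(1−p*)·2.8772)/1.23=0.7483; Δ=(0.3986−2.8772)/(26.8026−19.0278)=-0.3188; B=V−Δ·S=7.2708
Node (1,1) S=28.8200: V=(p*·0.0142+(1−p*)·0.3986)/1.23=0.0774; Δ=(0.0142−0.3986)/(37.7542−26.8026)=-0.0351; B=V−Δ·S=1.0888
Node (0,0) S=22.0000: V=(p*·0.0774+(1−p*)·0.7483)/1.23=0.1777; Δ=(0.0774−0.7483)/(28.8200−20.4600)=-0.0803; B=V−Δ·S=1.9433
Check: Δ(0,0)·S0 + B(0,0) = 0.1777 = V0.

(0,0): Delta=-0.0803 Bond=1.9433
(1,0): Delta=-0.3188 Bond=7.2708
(1,1): Delta=-0.0351 Bond=1.0888
(2,0): Delta=-1.0000 Bond=21.9050
(2,1): Delta=-0.1898 Bond=5.4866
(2,2): Delta=-0.0058 Bond=0.2333
(3,0): Delta=-1.0000 Bond=26.9431
(3,1): Delta=-1.0000 Bond=26.9431
(3,2): Delta=-0.0365 Bond=1.3632
(3,3): Delta=0.0000 Bond=0.0000
V0=0.1777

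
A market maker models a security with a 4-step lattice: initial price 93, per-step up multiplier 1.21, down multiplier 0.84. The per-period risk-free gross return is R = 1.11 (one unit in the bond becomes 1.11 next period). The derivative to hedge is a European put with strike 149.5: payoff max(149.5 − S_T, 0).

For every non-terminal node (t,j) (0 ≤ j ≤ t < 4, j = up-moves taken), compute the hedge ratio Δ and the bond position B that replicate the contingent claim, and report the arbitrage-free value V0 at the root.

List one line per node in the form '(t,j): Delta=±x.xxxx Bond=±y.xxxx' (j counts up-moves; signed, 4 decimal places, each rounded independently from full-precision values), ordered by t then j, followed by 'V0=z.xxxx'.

(0,0): Delta=-0.5883 Bond=69.5089
(1,0): Delta=-1.0000 Bond=109.3131
(1,1): Delta=-0.4825 Bond=65.2444
(2,0): Delta=-1.0000 Bond=121.3376
(2,1): Delta=-1.0000 Bond=121.3376
(2,2): Delta=-0.3494 Bond=54.3041
(3,0): Delta=-1.0000 Bond=134.6847
(3,1): Delta=-1.0000 Bond=134.6847
(3,2): Delta=-1.0000 Bond=134.6847
(3,3): Delta=-0.1822 Bond=32.7194
V0=14.7925

Since d<R<u, set p* = (R−d)/(u−d) = 0.7297; price each node as the discounted p*-expectation of its children.
At expiry t=4: V(4,0)=103.1980, V(4,1)=82.8030, V(4,2)=53.4246, V(4,3)=11.1057, V(4,4)=0.0000
Node (3,0) S=55.1215: V=(p*·82.8030+(1−p*)·103.1980)/1.11=79.5632; Δ=(82.8030−103.1980)/(66.6970−46.3020)=-1.0000; B=V−Δ·S=134.6847
Node (3,1) S=79.4012: V=(p*·53.4246+(1−p*)·82.8030)/1.11=55.2835; Δ=(53.4246−82.8030)/(96.0754−66.6970)=-1.0000; B=V−Δ·S=134.6847
Node (3,2) S=114.3755: V=(p*·11.1057+(1−p*)·53.4246)/1.11=20.3092; Δ=(11.1057−53.4246)/(138.3943−96.0754)=-1.0000; B=V−Δ·S=134.6847
Node (3,3) S=164.7552: V=(p*·0.0000+(1−p*)·11.1057)/1.11=2.7041; Δ=(0.0000−11.1057)/(199.3538−138.3943)=-0.1822; B=V−Δ·S=32.7194
Node (2,0) S=65.6208: V=(p*·55.2835+(1−p*)·79.5632)/1.11=55.7168; Δ=(55.2835−79.5632)/(79.4012−55.1215)=-1.0000; B=V−Δ·S=121.3376
Node (2,1) S=94.5252: V=(p*·20.3092+(1−p*)·55.2835)/1.11=26.8124; Δ=(20.3092−55.2835)/(114.3755−79.4012)=-1.0000; B=V−Δ·S=121.3376
Node (2,2) S=136.1613: V=(p*·2.7041+(1−p*)·20.3092)/1.11=6.7227; Δ=(2.7041−20.3092)/(164.7552−114.3755)=-0.3494; B=V−Δ·S=54.3041
Node (1,0) S=78.1200: V=(p*·26.8124+(1−p*)·55.7168)/1.11=31.1931; Δ=(26.8124−55.7168)/(94.5252−65.6208)=-1.0000; B=V−Δ·S=109.3131
Node (1,1) S=112.5300: V=(p*·6.7227+(1−p*)·26.8124)/1.11=10.9481; Δ=(6.7227−26.8124)/(136.1613−94.5252)=-0.4825; B=V−Δ·S=65.2444
Node (0,0) S=93.0000: V=(p*·10.9481+(1−p*)·31.1931)/1.11=14.7925; Δ=(10.9481−31.1931)/(112.5300−78.1200)=-0.5883; B=V−Δ·S=69.5089
Each (Δ,B) replicates both successor values, so the strategy is self-financing and V0 is arbitrage-free.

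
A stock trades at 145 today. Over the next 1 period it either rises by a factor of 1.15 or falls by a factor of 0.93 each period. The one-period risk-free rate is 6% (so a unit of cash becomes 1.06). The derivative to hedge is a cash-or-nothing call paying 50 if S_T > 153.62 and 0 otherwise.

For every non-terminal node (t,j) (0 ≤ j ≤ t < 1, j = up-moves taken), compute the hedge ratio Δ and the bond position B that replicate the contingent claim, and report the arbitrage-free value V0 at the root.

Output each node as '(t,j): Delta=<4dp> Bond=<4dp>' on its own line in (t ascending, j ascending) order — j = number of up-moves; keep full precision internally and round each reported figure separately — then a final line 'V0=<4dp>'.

(0,0): Delta=1.5674 Bond=-199.3997
V0=27.8731

Risk-neutral probability p* = (R−d)/(u−d) = (1.06−0.93)/(1.15−0.93) = 0.5909.
Terminal payoffs: V(1,0)=0.0000, V(1,1)=50.0000
  t=0,j=0: stock 145.0000 → up 166.7500 (V=50.0000), down 134.8500 (V=0.0000). Price 27.8731; hedge Δ=1.5674, bond B=-199.3997.
Each (Δ,B) replicates both successor values, so the strategy is self-financing and V0 is arbitrage-free.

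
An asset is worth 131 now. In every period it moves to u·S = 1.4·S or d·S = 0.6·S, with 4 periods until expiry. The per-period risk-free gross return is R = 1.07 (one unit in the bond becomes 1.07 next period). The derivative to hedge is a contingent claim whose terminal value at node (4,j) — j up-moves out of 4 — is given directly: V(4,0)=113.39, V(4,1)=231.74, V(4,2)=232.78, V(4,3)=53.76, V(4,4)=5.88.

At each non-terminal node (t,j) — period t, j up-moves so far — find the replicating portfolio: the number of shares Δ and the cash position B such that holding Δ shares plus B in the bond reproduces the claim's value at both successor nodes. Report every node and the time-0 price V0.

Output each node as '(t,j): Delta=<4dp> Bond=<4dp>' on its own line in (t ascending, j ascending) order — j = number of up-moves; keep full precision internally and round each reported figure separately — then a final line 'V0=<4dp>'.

No-arbitrage ⇒ martingale measure with p* = (R−d)/(u−d) = 0.5875.
Terminal payoffs: V(4,0)=113.3900, V(4,1)=231.7400, V(4,2)=232.7800, V(4,3)=53.7600, V(4,4)=5.8800
Node (3,0) S=28.2960: V=(p*·231.7400+(1−p*)·113.3900)/1.07=170.9539; Δ=(231.7400−113.3900)/(39.6144−16.9776)=5.2282; B=V−Δ·S=23.0164
Node (3,1) S=66.0240: V=(p*·232.7800+(1−p*)·231.7400)/1.07=217.1505; Δ=(232.7800−231.7400)/(92.4336−39.6144)=0.0197; B=V−Δ·S=215.8505
Node (3,2) S=154.0560: V=(p*·53.7600+(1−p*)·232.7800)/1.07=119.2577; Δ=(53.7600−232.7800)/(215.6784−92.4336)=-1.4526; B=V−Δ·S=343.0327
Node (3,3) S=359.4640: V=(p*·5.8800+(1−p*)·53.7600)/1.07=23.9537; Δ=(5.8800−53.7600)/(503.2496−215.6784)=-0.1665; B=V−Δ·S=83.8037
Node (2,0) S=47.1600: V=(p*·217.1505+(1−p*)·170.9539)/1.07=185.1349; Δ=(217.1505−170.9539)/(66.0240−28.2960)=1.2245; B=V−Δ·S=127.3892
Node (2,1) S=110.0400: V=(p*·119.2577+(1−p*)·217.1505)/1.07=149.1948; Δ=(119.2577−217.1505)/(154.0560−66.0240)=-1.1120; B=V−Δ·S=271.5608
Node (2,2) S=256.7600: V=(p*·23.9537+(1−p*)·119.2577)/1.07=59.1277; Δ=(23.9537−119.2577)/(359.4640−154.0560)=-0.4640; B=V−Δ·S=178.2577
Node (1,0) S=78.6000: V=(p*·149.1948+(1−p*)·185.1349)/1.07=153.2898; Δ=(149.1948−185.1349)/(110.0400−47.1600)=-0.5716; B=V−Δ·S=198.2149
Node (1,1) S=183.4000: V=(p*·59.1277+(1−p*)·149.1948)/1.07=89.9817; Δ=(59.1277−149.1948)/(256.7600−110.0400)=-0.6139; B=V−Δ·S=202.5656
Node (0,0) S=131.0000: V=(p*·89.9817+(1−p*)·153.2898)/1.07=108.5012; Δ=(89.9817−153.2898)/(183.4000−78.6000)=-0.6041; B=V−Δ·S=187.6364
Check: Δ(0,0)·S0 + B(0,0) = 108.5012 = V0.

(0,0): Delta=-0.6041 Bond=187.6364
(1,0): Delta=-0.5716 Bond=198.2149
(1,1): Delta=-0.6139 Bond=202.5656
(2,0): Delta=1.2245 Bond=127.3892
(2,1): Delta=-1.1120 Bond=271.5608
(2,2): Delta=-0.4640 Bond=178.2577
(3,0): Delta=5.2282 Bond=23.0164
(3,1): Delta=0.0197 Bond=215.8505
(3,2): Delta=-1.4526 Bond=343.0327
(3,3): Delta=-0.1665 Bond=83.8037
V0=108.5012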